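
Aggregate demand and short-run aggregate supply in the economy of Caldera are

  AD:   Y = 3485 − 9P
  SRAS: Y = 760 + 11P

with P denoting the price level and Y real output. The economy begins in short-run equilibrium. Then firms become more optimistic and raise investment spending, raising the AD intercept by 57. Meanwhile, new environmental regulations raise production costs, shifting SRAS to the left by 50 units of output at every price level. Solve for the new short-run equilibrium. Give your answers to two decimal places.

P = 141.60, Y = 2267.60

After both shocks: AD is Y = 3542 − 9P and SRAS is Y = 710 + 11P.
Setting them equal: 2832 = 20P, so P = 141.60.
Substituting into AD, Y = 2267.60.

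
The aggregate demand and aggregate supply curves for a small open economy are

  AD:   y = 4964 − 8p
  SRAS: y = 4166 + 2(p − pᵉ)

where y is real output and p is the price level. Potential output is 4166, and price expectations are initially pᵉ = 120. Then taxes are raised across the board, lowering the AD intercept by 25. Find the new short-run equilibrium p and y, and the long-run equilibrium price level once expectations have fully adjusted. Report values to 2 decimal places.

Short run: p = 101.30, y = 4128.60. Long run: p = 96.63.

AD shifts left: new AD is y = 4939 − 8p. With pᵉ = 120, SRAS is y = 3926 + 2p.
Short run: 4939 − 8p = 3926 + 2p gives 1013 = 10p, so p = 101.30 and y = 4939 − 8p = 4128.60.
y = 4128.60 is below potential 4166; expectations adjust and SRAS shifts right until y = 4166.
Long run: on the new AD curve, 4166 = 4939 − 8p gives p = 96.63.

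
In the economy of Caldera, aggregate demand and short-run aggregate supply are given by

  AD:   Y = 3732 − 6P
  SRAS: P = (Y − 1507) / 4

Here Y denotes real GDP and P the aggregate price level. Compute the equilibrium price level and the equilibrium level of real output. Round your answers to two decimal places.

P = 222.50, Y = 2397.00

Rearrange SRAS to Y = 1507 + 4P.
Set AD = SRAS: 3732 − 6P = 1507 + 4P, so 2225 = 10P and P = 222.50.
Substituting into AD, Y = 3732 − 6P = 2397.00.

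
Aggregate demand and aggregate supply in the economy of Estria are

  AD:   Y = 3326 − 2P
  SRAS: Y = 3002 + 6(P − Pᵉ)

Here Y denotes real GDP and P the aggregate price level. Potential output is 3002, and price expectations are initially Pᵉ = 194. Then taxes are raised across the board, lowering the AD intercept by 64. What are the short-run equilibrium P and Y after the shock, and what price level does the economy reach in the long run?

AD shifts left: new AD is Y = 3262 − 2P. With Pᵉ = 194, SRAS is Y = 1838 + 6P.
Short run: 3262 − 2P = 1838 + 6P gives 1424 = 8P, so P = 178 and Y = 3262 − 2·178 = 2906.
Y = 2906 is below potential 3002; expectations adjust and SRAS shifts right until Y = 3002.
Long run: on the new AD curve, 3002 = 3262 − 2P gives P = 130.

Short run: P = 178, Y = 2906. Long run: P = 130.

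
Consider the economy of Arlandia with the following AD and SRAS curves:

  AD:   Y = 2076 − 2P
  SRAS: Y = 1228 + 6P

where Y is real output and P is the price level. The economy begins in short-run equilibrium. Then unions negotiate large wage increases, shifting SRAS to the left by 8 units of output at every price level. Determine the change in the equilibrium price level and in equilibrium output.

This is a negative supply shock: SRAS shifts left.
New SRAS: Y = 1220 + 6P.
Set AD = SRAS: 2076 − 2P = 1220 + 6P, so 856 = 8P and P = 107.
Y = 2076 − 2·107 = 1862.
Initially P = 106, Y = 1864, so ΔP = +1 and ΔY = -2.

ΔP = +1, ΔY = -2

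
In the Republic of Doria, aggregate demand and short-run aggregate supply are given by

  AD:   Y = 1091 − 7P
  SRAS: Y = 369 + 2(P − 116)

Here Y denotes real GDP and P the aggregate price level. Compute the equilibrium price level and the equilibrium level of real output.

Write SRAS as Y = 369 + 2P − 232 = 137 + 2P.
Set AD = SRAS: 1091 − 7P = 137 + 2P, so 954 = 9P and P = 106.
Then Y = 1091 − 7·106 = 349.

P = 106, Y = 349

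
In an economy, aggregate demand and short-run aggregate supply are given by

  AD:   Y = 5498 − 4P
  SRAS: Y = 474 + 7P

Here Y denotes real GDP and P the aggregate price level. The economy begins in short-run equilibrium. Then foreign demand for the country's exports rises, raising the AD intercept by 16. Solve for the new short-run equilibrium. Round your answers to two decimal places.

This is a positive demand shock: AD shifts right.
New AD: Y = 5514 − 4P.
Set AD = SRAS: 5514 − 4P = 474 + 7P, so 5040 = 11P and P = 458.18.
Substituting into AD, Y = 3681.27.

P = 458.18, Y = 3681.27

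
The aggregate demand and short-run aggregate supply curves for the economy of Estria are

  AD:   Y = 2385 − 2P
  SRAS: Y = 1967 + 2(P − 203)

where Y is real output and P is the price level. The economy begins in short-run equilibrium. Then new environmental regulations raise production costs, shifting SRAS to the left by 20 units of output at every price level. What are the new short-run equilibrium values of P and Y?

This is a negative supply shock: SRAS shifts left.
New SRAS: Y = 1541 + 2P.
Set AD = SRAS: 2385 − 2P = 1541 + 2P, so 844 = 4P and P = 211.
Y = 2385 − 2·211 = 1963.

P = 211, Y = 1963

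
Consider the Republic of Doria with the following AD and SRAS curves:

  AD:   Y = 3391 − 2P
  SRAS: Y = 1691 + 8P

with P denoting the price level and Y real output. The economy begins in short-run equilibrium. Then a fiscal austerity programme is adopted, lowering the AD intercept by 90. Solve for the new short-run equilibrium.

P = 161, Y = 2979

This is a negative demand shock: AD shifts left.
New AD: Y = 3301 − 2P.
Set AD = SRAS: 3301 − 2P = 1691 + 8P, so 1610 = 10P and P = 161.
Y = 3301 − 2·161 = 2979.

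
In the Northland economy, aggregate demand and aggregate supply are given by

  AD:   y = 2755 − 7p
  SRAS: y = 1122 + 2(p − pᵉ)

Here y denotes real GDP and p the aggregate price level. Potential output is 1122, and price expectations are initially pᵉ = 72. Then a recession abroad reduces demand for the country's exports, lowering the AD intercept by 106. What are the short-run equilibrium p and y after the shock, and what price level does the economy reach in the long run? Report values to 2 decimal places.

AD shifts left: new AD is y = 2649 − 7p. With pᵉ = 72, SRAS is y = 978 + 2p.
Short run: 2649 − 7p = 978 + 2p gives 1671 = 9p, so p = 185.67 and y = 2649 − 7p = 1349.33.
y = 1349.33 is above potential 1122; expectations adjust and SRAS shifts left until y = 1122.
Long run: on the new AD curve, 1122 = 2649 − 7p gives p = 218.14.

Short run: p = 185.67, y = 1349.33. Long run: p = 218.14.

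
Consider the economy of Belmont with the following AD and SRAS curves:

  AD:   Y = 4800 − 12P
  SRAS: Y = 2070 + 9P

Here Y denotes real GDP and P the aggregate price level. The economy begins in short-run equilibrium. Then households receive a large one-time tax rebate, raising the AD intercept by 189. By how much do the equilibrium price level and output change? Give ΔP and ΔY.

This is a positive demand shock: AD shifts right.
New AD: Y = 4989 − 12P.
Set AD = SRAS: 4989 − 12P = 2070 + 9P, so 2919 = 21P and P = 139.
Y = 4989 − 12·139 = 3321.
Initially P = 130, Y = 3240, so ΔP = +9 and ΔY = +81.

ΔP = +9, ΔY = +81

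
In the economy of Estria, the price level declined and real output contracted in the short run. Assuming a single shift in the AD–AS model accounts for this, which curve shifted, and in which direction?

P fell and Y fell. An AD shift moves P and Y in the same direction; an SRAS shift moves them in opposite directions.
Here P and Y moved in the same direction, so the AD curve shifted.
Since Y fell, AD shifted left.

AD shifted left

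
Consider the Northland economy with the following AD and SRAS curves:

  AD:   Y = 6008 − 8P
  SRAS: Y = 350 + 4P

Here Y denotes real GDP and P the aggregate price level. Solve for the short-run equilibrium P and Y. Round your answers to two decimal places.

P = 471.50, Y = 2236.00

Set AD = SRAS: 6008 − 8P = 350 + 4P, so 5658 = 12P and P = 471.50.
Substituting into AD, Y = 6008 − 8P = 2236.00.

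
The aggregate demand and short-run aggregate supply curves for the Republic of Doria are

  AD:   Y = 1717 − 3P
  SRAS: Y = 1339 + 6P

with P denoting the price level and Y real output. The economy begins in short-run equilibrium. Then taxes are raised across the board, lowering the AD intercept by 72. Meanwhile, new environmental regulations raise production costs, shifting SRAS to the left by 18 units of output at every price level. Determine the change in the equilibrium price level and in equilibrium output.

After both shocks: AD is Y = 1645 − 3P and SRAS is Y = 1321 + 6P.
Setting them equal: 324 = 9P, so P = 36.
Y = 1645 − 3·36 = 1537.
Initially P = 42, Y = 1591, so ΔP = -6 and ΔY = -54.

ΔP = -6, ΔY = -54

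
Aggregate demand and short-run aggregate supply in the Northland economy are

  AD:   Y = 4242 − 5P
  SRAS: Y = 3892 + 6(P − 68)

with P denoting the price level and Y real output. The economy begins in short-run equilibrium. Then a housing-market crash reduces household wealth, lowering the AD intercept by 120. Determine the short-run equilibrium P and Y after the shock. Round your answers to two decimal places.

P = 58.00, Y = 3832.00

This is a negative demand shock: AD shifts left.
New AD: Y = 4122 − 5P.
SRAS can be written Y = 3484 + 6P.
Set AD = SRAS: 4122 − 5P = 3484 + 6P, so 638 = 11P and P = 58.00.
Substituting into AD, Y = 3832.00.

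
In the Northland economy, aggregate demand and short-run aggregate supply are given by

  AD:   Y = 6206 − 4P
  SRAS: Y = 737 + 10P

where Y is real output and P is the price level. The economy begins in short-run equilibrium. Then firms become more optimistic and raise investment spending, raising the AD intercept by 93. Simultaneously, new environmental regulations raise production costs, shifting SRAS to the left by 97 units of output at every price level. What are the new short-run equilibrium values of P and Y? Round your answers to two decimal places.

P = 404.21, Y = 4682.14

After both shocks: AD is Y = 6299 − 4P and SRAS is Y = 640 + 10P.
Setting them equal: 5659 = 14P, so P = 404.21.
Substituting into AD, Y = 4682.14.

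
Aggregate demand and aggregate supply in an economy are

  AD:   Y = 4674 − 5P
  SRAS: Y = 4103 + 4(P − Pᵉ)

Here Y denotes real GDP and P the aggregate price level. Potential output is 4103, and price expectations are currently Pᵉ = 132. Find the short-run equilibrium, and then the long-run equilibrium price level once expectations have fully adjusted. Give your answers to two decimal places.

Short run: P = 122.11, Y = 4063.44. Long run: P = 114.20.

Short run: with Pᵉ = 132, SRAS is Y = 3575 + 4P. Setting AD = SRAS gives 1099 = 9P, so P = 122.11 and Y = 4674 − 5P = 4063.44.
Output 4063.44 is below potential 4103, so over time expected prices fall and SRAS shifts right until Y returns to 4103.
Long run: Y = 4103 on the AD curve gives 4103 = 4674 − 5P, so P = 114.20.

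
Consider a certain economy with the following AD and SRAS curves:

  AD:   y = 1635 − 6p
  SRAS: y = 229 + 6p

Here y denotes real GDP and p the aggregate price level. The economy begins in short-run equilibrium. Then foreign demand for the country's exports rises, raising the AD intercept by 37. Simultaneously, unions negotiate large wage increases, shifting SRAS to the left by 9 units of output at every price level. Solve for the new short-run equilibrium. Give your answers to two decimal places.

After both shocks: AD is y = 1672 − 6p and SRAS is y = 220 + 6p.
Setting them equal: 1452 = 12p, so p = 121.00.
Substituting into AD, y = 946.00.

p = 121.00, y = 946.00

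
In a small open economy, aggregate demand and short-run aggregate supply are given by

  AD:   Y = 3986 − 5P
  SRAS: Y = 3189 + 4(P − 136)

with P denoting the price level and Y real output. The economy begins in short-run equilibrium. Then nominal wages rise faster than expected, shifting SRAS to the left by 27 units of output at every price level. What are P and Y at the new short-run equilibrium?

This is a negative supply shock: SRAS shifts left.
New SRAS: Y = 2618 + 4P.
Set AD = SRAS: 3986 − 5P = 2618 + 4P, so 1368 = 9P and P = 152.
Y = 3986 − 5·152 = 3226.

P = 152, Y = 3226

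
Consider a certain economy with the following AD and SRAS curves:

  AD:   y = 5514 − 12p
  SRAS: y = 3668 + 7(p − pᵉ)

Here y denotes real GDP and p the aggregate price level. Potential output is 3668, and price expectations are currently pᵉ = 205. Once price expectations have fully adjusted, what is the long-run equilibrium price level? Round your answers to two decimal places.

Long-run p = 153.83

Short run: with pᵉ = 205, SRAS is y = 2233 + 7p. Setting AD = SRAS gives 3281 = 19p, so p = 172.68 and y = 5514 − 12p = 3441.79.
Output 3441.79 is below potential 3668, so over time expected prices fall and SRAS shifts right until y returns to 3668.
Long run: y = 3668 on the AD curve gives 3668 = 5514 − 12p, so p = 153.83.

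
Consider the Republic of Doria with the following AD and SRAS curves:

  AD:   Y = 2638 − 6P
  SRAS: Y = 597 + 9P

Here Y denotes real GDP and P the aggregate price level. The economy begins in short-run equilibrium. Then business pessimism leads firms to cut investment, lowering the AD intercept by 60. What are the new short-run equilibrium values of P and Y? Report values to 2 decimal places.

This is a negative demand shock: AD shifts left.
New AD: Y = 2578 − 6P.
Set AD = SRAS: 2578 − 6P = 597 + 9P, so 1981 = 15P and P = 132.07.
Substituting into AD, Y = 1785.60.

P = 132.07, Y = 1785.60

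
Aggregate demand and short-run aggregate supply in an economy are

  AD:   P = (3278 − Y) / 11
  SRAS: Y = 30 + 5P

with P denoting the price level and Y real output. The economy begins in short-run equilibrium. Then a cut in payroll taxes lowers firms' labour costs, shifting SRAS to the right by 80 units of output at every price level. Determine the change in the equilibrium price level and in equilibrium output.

ΔP = -5, ΔY = +55

This is a positive supply shock: SRAS shifts right.
New SRAS: Y = 110 + 5P.
Set AD = SRAS: 3278 − 11P = 110 + 5P, so 3168 = 16P and P = 198.
Y = 3278 − 11·198 = 1100.
Initially P = 203, Y = 1045, so ΔP = -5 and ΔY = +55.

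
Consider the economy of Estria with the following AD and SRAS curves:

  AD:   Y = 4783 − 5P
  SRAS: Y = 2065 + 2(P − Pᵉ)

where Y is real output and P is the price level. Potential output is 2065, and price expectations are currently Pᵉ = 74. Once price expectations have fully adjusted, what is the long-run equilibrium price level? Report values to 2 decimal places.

Short run: with Pᵉ = 74, SRAS is Y = 1917 + 2P. Setting AD = SRAS gives 2866 = 7P, so P = 409.43 and Y = 4783 − 5P = 2735.86.
Output 2735.86 is above potential 2065, so over time expected prices rise and SRAS shifts left until Y returns to 2065.
Long run: Y = 2065 on the AD curve gives 2065 = 4783 − 5P, so P = 543.60.

Long-run P = 543.60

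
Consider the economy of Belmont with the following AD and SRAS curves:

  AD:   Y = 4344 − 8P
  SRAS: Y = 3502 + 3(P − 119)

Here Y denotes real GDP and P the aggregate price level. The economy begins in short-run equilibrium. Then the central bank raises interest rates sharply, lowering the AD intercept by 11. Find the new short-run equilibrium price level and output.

P = 108, Y = 3469

This is a negative demand shock: AD shifts left.
New AD: Y = 4333 − 8P.
SRAS can be written Y = 3145 + 3P.
Set AD = SRAS: 4333 − 8P = 3145 + 3P, so 1188 = 11P and P = 108.
Y = 4333 − 8·108 = 3469.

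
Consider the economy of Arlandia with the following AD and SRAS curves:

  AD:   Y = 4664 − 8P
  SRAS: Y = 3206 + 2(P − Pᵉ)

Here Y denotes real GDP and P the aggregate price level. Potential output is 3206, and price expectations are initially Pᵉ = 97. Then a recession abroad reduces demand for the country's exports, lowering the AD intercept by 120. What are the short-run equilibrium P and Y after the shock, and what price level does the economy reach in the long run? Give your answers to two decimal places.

AD shifts left: new AD is Y = 4544 − 8P. With Pᵉ = 97, SRAS is Y = 3012 + 2P.
Short run: 4544 − 8P = 3012 + 2P gives 1532 = 10P, so P = 153.20 and Y = 4544 − 8P = 3318.40.
Y = 3318.40 is above potential 3206; expectations adjust and SRAS shifts left until Y = 3206.
Long run: on the new AD curve, 3206 = 4544 − 8P gives P = 167.25.

Short run: P = 153.20, Y = 3318.40. Long run: P = 167.25.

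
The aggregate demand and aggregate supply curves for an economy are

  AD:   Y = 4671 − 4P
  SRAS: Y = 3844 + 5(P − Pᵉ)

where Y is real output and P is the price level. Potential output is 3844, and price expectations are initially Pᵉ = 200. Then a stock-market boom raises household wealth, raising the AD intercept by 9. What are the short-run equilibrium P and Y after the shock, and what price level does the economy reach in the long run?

Short run: P = 204, Y = 3864. Long run: P = 209.

AD shifts right: new AD is Y = 4680 − 4P. With Pᵉ = 200, SRAS is Y = 2844 + 5P.
Short run: 4680 − 4P = 2844 + 5P gives 1836 = 9P, so P = 204 and Y = 4680 − 4·204 = 3864.
Y = 3864 is above potential 3844; expectations adjust and SRAS shifts left until Y = 3844.
Long run: on the new AD curve, 3844 = 4680 − 4P gives P = 209.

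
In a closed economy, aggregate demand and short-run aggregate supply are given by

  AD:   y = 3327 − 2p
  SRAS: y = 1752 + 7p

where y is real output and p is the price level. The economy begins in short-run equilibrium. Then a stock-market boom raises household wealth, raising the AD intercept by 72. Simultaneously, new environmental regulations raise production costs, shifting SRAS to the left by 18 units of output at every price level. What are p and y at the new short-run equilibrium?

p = 185, y = 3029

After both shocks: AD is y = 3399 − 2p and SRAS is y = 1734 + 7p.
Setting them equal: 1665 = 9p, so p = 185.
y = 3399 − 2·185 = 3029.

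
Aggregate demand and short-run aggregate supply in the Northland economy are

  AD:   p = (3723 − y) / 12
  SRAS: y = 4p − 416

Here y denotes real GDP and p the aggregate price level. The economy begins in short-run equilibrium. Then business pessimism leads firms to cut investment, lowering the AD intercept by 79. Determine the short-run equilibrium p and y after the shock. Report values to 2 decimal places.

This is a negative demand shock: AD shifts left.
New AD: y = 3644 − 12p.
Set AD = SRAS: 3644 − 12p = 4p − 416, so 4060 = 16p and p = 253.75.
Substituting into AD, y = 599.00.

p = 253.75, y = 599.00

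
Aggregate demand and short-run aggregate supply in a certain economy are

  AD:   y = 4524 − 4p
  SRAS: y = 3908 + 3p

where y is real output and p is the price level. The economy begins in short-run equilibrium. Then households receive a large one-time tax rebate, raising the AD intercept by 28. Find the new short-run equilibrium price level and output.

p = 92, y = 4184

This is a positive demand shock: AD shifts right.
New AD: y = 4552 − 4p.
Set AD = SRAS: 4552 − 4p = 3908 + 3p, so 644 = 7p and p = 92.
y = 4552 − 4·92 = 4184.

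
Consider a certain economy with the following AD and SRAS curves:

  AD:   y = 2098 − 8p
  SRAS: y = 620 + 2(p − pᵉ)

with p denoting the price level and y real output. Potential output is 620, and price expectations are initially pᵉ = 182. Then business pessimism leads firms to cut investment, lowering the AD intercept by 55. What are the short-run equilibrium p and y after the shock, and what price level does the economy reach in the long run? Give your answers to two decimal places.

Short run: p = 178.70, y = 613.40. Long run: p = 177.88.

AD shifts left: new AD is y = 2043 − 8p. With pᵉ = 182, SRAS is y = 256 + 2p.
Short run: 2043 − 8p = 256 + 2p gives 1787 = 10p, so p = 178.70 and y = 2043 − 8p = 613.40.
y = 613.40 is below potential 620; expectations adjust and SRAS shifts right until y = 620.
Long run: on the new AD curve, 620 = 2043 − 8p gives p = 177.88.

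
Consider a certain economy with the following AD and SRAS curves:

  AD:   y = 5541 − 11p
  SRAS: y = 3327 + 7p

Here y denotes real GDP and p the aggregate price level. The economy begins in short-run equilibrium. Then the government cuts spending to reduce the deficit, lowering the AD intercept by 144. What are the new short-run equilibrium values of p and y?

This is a negative demand shock: AD shifts left.
New AD: y = 5397 − 11p.
Set AD = SRAS: 5397 − 11p = 3327 + 7p, so 2070 = 18p and p = 115.
y = 5397 − 11·115 = 4132.

p = 115, y = 4132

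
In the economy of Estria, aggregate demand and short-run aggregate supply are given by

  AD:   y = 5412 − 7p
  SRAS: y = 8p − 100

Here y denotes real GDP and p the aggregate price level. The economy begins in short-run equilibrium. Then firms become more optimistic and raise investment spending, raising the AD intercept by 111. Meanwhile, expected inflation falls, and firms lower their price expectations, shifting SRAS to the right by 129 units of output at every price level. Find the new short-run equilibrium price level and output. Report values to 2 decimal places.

After both shocks: AD is y = 5523 − 7p and SRAS is y = 29 + 8p.
Setting them equal: 5494 = 15p, so p = 366.27.
Substituting into AD, y = 2959.13.

p = 366.27, y = 2959.13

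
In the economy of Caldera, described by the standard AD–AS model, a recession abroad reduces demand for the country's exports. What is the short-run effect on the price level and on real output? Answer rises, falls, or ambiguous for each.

Price level: falls; output: falls

This is a negative demand shock: AD shifts left.
Moving along the upward-sloping SRAS curve, P falls and Y falls.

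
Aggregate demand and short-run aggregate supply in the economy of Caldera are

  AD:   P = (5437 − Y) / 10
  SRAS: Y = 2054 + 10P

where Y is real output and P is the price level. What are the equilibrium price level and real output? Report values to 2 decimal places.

P = 169.15, Y = 3745.50

Rearrange AD to Y = 5437 − 10P.
Set AD = SRAS: 5437 − 10P = 2054 + 10P, so 3383 = 20P and P = 169.15.
Substituting into AD, Y = 5437 − 10P = 3745.50.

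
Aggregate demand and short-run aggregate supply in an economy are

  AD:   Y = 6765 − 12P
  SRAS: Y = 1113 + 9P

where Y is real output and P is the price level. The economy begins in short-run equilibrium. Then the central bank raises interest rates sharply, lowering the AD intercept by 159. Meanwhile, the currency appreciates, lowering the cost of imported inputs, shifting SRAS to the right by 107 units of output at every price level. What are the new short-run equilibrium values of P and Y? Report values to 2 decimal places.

After both shocks: AD is Y = 6606 − 12P and SRAS is Y = 1220 + 9P.
Setting them equal: 5386 = 21P, so P = 256.48.
Substituting into AD, Y = 3528.29.

P = 256.48, Y = 3528.29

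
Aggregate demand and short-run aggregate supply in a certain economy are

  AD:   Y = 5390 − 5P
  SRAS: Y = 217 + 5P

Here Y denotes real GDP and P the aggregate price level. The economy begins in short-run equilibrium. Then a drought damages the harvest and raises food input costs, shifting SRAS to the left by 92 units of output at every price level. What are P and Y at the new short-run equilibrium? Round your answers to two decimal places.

P = 526.50, Y = 2757.50

This is a negative supply shock: SRAS shifts left.
New SRAS: Y = 125 + 5P.
Set AD = SRAS: 5390 − 5P = 125 + 5P, so 5265 = 10P and P = 526.50.
Substituting into AD, Y = 2757.50.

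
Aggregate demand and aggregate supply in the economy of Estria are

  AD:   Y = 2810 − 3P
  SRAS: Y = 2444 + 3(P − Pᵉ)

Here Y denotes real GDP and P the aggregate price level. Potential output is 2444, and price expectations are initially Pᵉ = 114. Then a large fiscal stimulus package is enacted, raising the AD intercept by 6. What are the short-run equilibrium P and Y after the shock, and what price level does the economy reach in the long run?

AD shifts right: new AD is Y = 2816 − 3P. With Pᵉ = 114, SRAS is Y = 2102 + 3P.
Short run: 2816 − 3P = 2102 + 3P gives 714 = 6P, so P = 119 and Y = 2816 − 3·119 = 2459.
Y = 2459 is above potential 2444; expectations adjust and SRAS shifts left until Y = 2444.
Long run: on the new AD curve, 2444 = 2816 − 3P gives P = 124.

Short run: P = 119, Y = 2459. Long run: P = 124.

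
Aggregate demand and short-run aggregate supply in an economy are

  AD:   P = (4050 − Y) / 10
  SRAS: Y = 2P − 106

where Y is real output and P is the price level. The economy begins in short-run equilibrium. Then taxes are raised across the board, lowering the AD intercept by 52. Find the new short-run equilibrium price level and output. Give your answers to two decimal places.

This is a negative demand shock: AD shifts left.
New AD: Y = 3998 − 10P.
Set AD = SRAS: 3998 − 10P = 2P − 106, so 4104 = 12P and P = 342.00.
Substituting into AD, Y = 578.00.

P = 342.00, Y = 578.00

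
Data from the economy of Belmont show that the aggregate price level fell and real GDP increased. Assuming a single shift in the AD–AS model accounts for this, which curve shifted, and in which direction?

P fell and Y rose. An AD shift moves P and Y in the same direction; an SRAS shift moves them in opposite directions.
Here P and Y moved in opposite directions, so the SRAS curve shifted.
Since Y rose, SRAS shifted right.

SRAS shifted right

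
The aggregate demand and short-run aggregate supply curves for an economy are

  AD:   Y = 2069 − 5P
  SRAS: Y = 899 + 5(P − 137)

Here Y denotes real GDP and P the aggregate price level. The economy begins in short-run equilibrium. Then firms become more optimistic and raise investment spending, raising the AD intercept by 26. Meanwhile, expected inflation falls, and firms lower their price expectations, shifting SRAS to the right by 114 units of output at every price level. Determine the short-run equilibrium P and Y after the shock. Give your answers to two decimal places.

P = 176.70, Y = 1211.50

After both shocks: AD is Y = 2095 − 5P and SRAS is Y = 328 + 5P.
Setting them equal: 1767 = 10P, so P = 176.70.
Substituting into AD, Y = 1211.50.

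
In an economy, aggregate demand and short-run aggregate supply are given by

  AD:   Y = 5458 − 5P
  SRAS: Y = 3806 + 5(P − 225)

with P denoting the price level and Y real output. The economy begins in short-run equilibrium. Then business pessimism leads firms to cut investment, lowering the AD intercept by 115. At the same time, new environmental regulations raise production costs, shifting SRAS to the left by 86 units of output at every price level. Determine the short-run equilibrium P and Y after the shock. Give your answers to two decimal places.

After both shocks: AD is Y = 5343 − 5P and SRAS is Y = 2595 + 5P.
Setting them equal: 2748 = 10P, so P = 274.80.
Substituting into AD, Y = 3969.00.

P = 274.80, Y = 3969.00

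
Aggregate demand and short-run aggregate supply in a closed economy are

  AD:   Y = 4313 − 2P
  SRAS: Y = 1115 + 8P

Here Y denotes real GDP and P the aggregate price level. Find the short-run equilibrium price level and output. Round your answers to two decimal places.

P = 319.80, Y = 3673.40

Set AD = SRAS: 4313 − 2P = 1115 + 8P, so 3198 = 10P and P = 319.80.
Substituting into AD, Y = 4313 − 2P = 3673.40.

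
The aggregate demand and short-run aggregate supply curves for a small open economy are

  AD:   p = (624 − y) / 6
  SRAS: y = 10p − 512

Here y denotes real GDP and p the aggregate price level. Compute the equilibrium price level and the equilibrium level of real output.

p = 71, y = 198

Rearrange AD to y = 624 − 6p.
Set AD = SRAS: 624 − 6p = 10p − 512, so 1136 = 16p and p = 71.
Then y = 624 − 6·71 = 198.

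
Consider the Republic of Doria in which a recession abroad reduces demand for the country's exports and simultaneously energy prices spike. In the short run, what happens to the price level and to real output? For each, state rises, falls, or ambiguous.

Price level: ambiguous; output: falls

The first event is a negative demand shock: AD shifts left, which by itself pushes P down and Y down.
The second is an adverse supply shock: SRAS shifts left, which by itself pushes P up and Y down.
The two shocks push P in opposite directions, so the effect on P is ambiguous. Both shocks push Y down, so Y falls.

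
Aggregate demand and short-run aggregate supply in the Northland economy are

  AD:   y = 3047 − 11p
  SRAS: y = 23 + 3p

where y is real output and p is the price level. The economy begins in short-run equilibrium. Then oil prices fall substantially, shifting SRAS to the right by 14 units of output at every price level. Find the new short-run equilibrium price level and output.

This is a positive supply shock: SRAS shifts right.
New SRAS: y = 37 + 3p.
Set AD = SRAS: 3047 − 11p = 37 + 3p, so 3010 = 14p and p = 215.
y = 3047 − 11·215 = 682.

p = 215, y = 682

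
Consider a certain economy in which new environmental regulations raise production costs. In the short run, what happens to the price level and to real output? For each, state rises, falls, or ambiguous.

This is an adverse supply shock: SRAS shifts left.
Moving along the downward-sloping AD curve, P rises and Y falls.

Price level: rises; output: falls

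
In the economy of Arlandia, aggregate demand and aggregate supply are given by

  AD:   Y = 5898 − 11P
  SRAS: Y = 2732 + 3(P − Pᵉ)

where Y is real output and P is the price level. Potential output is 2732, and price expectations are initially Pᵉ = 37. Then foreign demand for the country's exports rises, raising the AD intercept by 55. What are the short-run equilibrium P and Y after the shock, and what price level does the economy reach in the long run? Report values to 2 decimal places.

AD shifts right: new AD is Y = 5953 − 11P. With Pᵉ = 37, SRAS is Y = 2621 + 3P.
Short run: 5953 − 11P = 2621 + 3P gives 3332 = 14P, so P = 238.00 and Y = 5953 − 11P = 3335.00.
Y = 3335.00 is above potential 2732; expectations adjust and SRAS shifts left until Y = 2732.
Long run: on the new AD curve, 2732 = 5953 − 11P gives P = 292.82.

Short run: P = 238.00, Y = 3335.00. Long run: P = 292.82.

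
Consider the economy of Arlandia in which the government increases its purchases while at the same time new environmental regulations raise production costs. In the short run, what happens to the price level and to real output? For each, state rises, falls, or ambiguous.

Price level: rises; output: ambiguous

The first event is a positive demand shock: AD shifts right, which by itself pushes P up and Y up.
The second is an adverse supply shock: SRAS shifts left, which by itself pushes P up and Y down.
Both shocks push P up, so P rises. The two shocks push Y in opposite directions, so the effect on Y is ambiguous.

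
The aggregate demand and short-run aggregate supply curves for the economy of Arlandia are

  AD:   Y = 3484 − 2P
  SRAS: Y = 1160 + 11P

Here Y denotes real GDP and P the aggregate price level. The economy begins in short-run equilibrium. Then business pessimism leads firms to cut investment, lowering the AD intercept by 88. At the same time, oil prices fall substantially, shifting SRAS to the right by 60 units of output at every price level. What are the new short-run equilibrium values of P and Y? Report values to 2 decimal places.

P = 167.38, Y = 3061.23

After both shocks: AD is Y = 3396 − 2P and SRAS is Y = 1220 + 11P.
Setting them equal: 2176 = 13P, so P = 167.38.
Substituting into AD, Y = 3061.23.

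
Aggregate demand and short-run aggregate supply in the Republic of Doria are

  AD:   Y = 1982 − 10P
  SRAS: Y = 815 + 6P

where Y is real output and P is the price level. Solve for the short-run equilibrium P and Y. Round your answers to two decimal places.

P = 72.94, Y = 1252.63

Set AD = SRAS: 1982 − 10P = 815 + 6P, so 1167 = 16P and P = 72.94.
Substituting into AD, Y = 1982 − 10P = 1252.63.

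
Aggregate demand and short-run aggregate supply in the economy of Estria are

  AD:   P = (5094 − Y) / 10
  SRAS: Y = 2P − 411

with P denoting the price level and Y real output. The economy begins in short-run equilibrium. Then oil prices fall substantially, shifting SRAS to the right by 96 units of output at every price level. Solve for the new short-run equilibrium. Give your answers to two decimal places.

This is a positive supply shock: SRAS shifts right.
New SRAS: Y = 2P − 315.
Set AD = SRAS: 5094 − 10P = 2P − 315, so 5409 = 12P and P = 450.75.
Substituting into AD, Y = 586.50.

P = 450.75, Y = 586.50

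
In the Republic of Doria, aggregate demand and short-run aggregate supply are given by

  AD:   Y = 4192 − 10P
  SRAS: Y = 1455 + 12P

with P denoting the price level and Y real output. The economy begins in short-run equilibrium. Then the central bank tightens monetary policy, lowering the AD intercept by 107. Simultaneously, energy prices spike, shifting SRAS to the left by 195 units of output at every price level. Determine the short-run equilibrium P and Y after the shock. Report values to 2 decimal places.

After both shocks: AD is Y = 4085 − 10P and SRAS is Y = 1260 + 12P.
Setting them equal: 2825 = 22P, so P = 128.41.
Substituting into AD, Y = 2800.91.

P = 128.41, Y = 2800.91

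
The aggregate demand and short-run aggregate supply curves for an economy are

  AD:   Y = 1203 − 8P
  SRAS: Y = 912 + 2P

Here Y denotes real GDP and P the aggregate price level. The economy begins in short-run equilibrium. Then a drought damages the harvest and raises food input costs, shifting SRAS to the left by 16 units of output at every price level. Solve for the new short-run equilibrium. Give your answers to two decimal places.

This is a negative supply shock: SRAS shifts left.
New SRAS: Y = 896 + 2P.
Set AD = SRAS: 1203 − 8P = 896 + 2P, so 307 = 10P and P = 30.70.
Substituting into AD, Y = 957.40.

P = 30.70, Y = 957.40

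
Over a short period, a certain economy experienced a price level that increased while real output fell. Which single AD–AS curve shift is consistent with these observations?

P rose and Y fell. An AD shift moves P and Y in the same direction; an SRAS shift moves them in opposite directions.
Here P and Y moved in opposite directions, so the SRAS curve shifted.
Since Y fell, SRAS shifted left.

SRAS shifted left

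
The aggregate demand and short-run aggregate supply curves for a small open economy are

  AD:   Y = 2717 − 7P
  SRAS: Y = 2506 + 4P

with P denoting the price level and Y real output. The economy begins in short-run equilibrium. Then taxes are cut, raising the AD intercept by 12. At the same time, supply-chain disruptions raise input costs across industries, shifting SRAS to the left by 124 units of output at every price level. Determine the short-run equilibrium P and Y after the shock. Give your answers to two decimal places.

P = 31.55, Y = 2508.18

After both shocks: AD is Y = 2729 − 7P and SRAS is Y = 2382 + 4P.
Setting them equal: 347 = 11P, so P = 31.55.
Substituting into AD, Y = 2508.18.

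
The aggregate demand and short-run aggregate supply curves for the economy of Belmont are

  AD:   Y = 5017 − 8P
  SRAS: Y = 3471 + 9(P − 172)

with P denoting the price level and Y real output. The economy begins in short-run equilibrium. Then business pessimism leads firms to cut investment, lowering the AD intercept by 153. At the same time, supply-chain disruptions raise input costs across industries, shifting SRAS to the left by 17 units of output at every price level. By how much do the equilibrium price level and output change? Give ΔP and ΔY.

ΔP = -8, ΔY = -89

After both shocks: AD is Y = 4864 − 8P and SRAS is Y = 1906 + 9P.
Setting them equal: 2958 = 17P, so P = 174.
Y = 4864 − 8·174 = 3472.
Initially P = 182, Y = 3561, so ΔP = -8 and ΔY = -89.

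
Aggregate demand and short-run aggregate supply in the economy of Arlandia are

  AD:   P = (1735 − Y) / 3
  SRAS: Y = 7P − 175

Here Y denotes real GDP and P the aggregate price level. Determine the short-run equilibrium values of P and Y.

Rearrange AD to Y = 1735 − 3P.
Set AD = SRAS: 1735 − 3P = 7P − 175, so 1910 = 10P and P = 191.
Then Y = 1735 − 3·191 = 1162.

P = 191, Y = 1162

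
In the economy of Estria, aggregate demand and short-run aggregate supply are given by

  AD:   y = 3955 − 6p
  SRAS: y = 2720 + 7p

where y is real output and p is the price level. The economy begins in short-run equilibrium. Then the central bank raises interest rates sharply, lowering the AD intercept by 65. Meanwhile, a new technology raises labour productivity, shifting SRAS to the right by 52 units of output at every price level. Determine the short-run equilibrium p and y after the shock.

p = 86, y = 3374

After both shocks: AD is y = 3890 − 6p and SRAS is y = 2772 + 7p.
Setting them equal: 1118 = 13p, so p = 86.
y = 3890 − 6·86 = 3374.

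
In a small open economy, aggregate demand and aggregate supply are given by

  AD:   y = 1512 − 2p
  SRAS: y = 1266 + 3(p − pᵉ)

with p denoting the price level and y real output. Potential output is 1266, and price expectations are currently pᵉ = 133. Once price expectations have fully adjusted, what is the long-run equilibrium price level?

Long-run p = 123

Short run: with pᵉ = 133, SRAS is y = 867 + 3p. Setting AD = SRAS gives 645 = 5p, so p = 129 and y = 1512 − 2·129 = 1254.
Output 1254 is below potential 1266, so over time expected prices fall and SRAS shifts right until y returns to 1266.
Long run: y = 1266 on the AD curve gives 1266 = 1512 − 2p, so p = 123.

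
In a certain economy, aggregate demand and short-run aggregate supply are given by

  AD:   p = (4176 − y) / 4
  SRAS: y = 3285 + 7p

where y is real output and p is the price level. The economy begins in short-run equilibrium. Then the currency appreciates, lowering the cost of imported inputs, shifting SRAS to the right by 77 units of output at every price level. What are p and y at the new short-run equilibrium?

p = 74, y = 3880

This is a positive supply shock: SRAS shifts right.
New SRAS: y = 3362 + 7p.
Set AD = SRAS: 4176 − 4p = 3362 + 7p, so 814 = 11p and p = 74.
y = 4176 − 4·74 = 3880.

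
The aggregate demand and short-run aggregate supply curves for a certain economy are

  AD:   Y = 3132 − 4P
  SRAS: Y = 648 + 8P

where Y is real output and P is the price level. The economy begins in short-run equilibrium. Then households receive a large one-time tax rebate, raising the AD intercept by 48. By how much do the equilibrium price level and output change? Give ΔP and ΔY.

ΔP = +4, ΔY = +32

This is a positive demand shock: AD shifts right.
New AD: Y = 3180 − 4P.
Set AD = SRAS: 3180 − 4P = 648 + 8P, so 2532 = 12P and P = 211.
Y = 3180 − 4·211 = 2336.
Initially P = 207, Y = 2304, so ΔP = +4 and ΔY = +32.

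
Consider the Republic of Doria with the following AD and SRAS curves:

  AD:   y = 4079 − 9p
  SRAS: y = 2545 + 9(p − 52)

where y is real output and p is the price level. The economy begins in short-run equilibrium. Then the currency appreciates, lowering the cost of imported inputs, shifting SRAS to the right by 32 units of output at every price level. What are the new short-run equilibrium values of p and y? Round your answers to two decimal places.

This is a positive supply shock: SRAS shifts right.
New SRAS: y = 2109 + 9p.
Set AD = SRAS: 4079 − 9p = 2109 + 9p, so 1970 = 18p and p = 109.44.
Substituting into AD, y = 3094.00.

p = 109.44, y = 3094.00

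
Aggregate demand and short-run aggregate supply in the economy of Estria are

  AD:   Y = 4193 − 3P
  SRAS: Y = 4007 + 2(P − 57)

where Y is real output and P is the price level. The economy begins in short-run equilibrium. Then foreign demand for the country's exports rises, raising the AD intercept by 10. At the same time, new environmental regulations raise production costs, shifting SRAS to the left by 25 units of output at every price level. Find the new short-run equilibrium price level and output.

After both shocks: AD is Y = 4203 − 3P and SRAS is Y = 3868 + 2P.
Setting them equal: 335 = 5P, so P = 67.
Y = 4203 − 3·67 = 4002.

P = 67, Y = 4002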